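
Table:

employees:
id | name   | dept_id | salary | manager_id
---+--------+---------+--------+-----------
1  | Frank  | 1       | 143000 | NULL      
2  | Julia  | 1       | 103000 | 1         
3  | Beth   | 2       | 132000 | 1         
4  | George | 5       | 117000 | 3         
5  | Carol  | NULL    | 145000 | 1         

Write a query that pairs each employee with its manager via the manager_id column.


This is a self-join: employees is joined to a second copy of itself, matching each row's manager_id to another row's id. Use LEFT JOIN so rows with manager_id=NULL are kept.
  - employee 1 (Frank): manager_id=NULL -> NULL
  - employee 2 (Julia): manager_id=1 -> Frank
  - employee 3 (Beth): manager_id=1 -> Frank
  - employee 4 (George): manager_id=3 -> Beth
  - employee 5 (Carol): manager_id=1 -> Frank

SQL:
SELECT a.name AS item, b.name AS manager
FROM employees a
LEFT JOIN employees b ON a.manager_id = b.id

Result:
item   | manager
-------+--------
Frank  | NULL   
Julia  | Frank  
Beth   | Frank  
George | Beth   
Carol  | Frank  


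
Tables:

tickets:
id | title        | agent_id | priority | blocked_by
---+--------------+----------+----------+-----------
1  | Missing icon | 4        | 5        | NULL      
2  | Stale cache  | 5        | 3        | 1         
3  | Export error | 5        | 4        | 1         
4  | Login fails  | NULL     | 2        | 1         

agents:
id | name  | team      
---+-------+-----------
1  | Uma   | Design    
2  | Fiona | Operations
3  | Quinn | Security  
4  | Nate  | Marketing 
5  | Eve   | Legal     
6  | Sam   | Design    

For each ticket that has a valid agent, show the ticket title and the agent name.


INNER JOIN keeps only tickets rows whose agent_id matches an id in agents. Walk through each ticket:
  - ticket 1 (Missing icon): agent_id=4 -> matches Nate
  - ticket 2 (Stale cache): agent_id=5 -> matches Eve
  - ticket 3 (Export error): agent_id=5 -> matches Eve
  - ticket 4 (Login fails): agent_id=NULL, no match -> dropped
So 1 of 4 rows is dropped.

SQL:
SELECT a.title, b.name AS agent
FROM tickets a
INNER JOIN agents b ON a.agent_id = b.id

Result:
title        | agent
-------------+------
Missing icon | Nate 
Stale cache  | Eve  
Export error | Eve  


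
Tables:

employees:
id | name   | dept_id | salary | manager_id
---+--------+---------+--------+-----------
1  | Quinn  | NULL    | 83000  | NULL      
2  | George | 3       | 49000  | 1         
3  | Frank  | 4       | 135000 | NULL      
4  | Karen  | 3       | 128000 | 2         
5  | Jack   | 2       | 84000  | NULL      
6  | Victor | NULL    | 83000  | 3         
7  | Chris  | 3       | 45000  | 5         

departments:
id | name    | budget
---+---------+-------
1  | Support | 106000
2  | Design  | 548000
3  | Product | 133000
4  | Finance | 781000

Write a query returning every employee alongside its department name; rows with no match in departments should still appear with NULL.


LEFT JOIN keeps every row from employees (the left table); where dept_id has no match in departments, the department columns become NULL. Walk through each employee:
  - employee 1 (Quinn): dept_id=NULL, no match -> kept with NULL
  - employee 2 (George): dept_id=3 -> matches Product
  - employee 3 (Frank): dept_id=4 -> matches Finance
  - employee 4 (Karen): dept_id=3 -> matches Product
  - employee 5 (Jack): dept_id=2 -> matches Design
  - employee 6 (Victor): dept_id=NULL, no match -> kept with NULL
  - employee 7 (Chris): dept_id=3 -> matches Product
All 7 rows appear; 2 have NULL department.

SQL:
SELECT a.name, b.name AS department
FROM employees a
LEFT JOIN departments b ON a.dept_id = b.id

Result:
name   | department
-------+-----------
Quinn  | NULL      
George | Product   
Frank  | Finance   
Karen  | Product   
Jack   | Design    
Victor | NULL      
Chris  | Product   


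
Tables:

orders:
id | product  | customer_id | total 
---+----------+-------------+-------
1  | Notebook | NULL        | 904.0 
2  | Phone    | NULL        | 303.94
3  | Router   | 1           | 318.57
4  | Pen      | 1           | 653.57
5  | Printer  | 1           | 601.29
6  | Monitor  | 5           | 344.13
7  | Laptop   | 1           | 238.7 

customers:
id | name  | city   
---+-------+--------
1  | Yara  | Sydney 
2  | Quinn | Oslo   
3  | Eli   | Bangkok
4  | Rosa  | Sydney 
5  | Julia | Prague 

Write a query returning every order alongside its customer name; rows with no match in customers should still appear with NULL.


LEFT JOIN keeps every row from orders (the left table); where customer_id has no match in customers, the customer columns become NULL. Walk through each order:
  - order 1 (Notebook): customer_id=NULL, no match -> kept with NULL
  - order 2 (Phone): customer_id=NULL, no match -> kept with NULL
  - order 3 (Router): customer_id=1 -> matches Yara
  - order 4 (Pen): customer_id=1 -> matches Yara
  - order 5 (Printer): customer_id=1 -> matches Yara
  - order 6 (Monitor): customer_id=5 -> matches Julia
  - order 7 (Laptop): customer_id=1 -> matches Yara
All 7 rows appear; 2 have NULL customer.

SQL:
SELECT a.product, b.name AS customer
FROM orders a
LEFT JOIN customers b ON a.customer_id = b.id

Result:
product  | customer
---------+---------
Notebook | NULL    
Phone    | NULL    
Router   | Yara    
Pen      | Yara    
Printer  | Yara    
Monitor  | Julia   
Laptop   | Yara    


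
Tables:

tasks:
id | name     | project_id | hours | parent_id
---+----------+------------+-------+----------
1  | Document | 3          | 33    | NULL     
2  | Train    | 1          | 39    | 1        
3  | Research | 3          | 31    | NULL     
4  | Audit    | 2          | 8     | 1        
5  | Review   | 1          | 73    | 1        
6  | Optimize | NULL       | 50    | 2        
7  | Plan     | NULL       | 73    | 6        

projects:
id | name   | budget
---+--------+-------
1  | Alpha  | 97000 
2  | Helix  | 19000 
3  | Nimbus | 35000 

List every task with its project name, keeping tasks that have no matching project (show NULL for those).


LEFT JOIN keeps every row from tasks (the left table); where project_id has no match in projects, the project columns become NULL. Walk through each task:
  - task 1 (Document): project_id=3 -> matches Nimbus
  - task 2 (Train): project_id=1 -> matches Alpha
  - task 3 (Research): project_id=3 -> matches Nimbus
  - task 4 (Audit): project_id=2 -> matches Helix
  - task 5 (Review): project_id=1 -> matches Alpha
  - task 6 (Optimize): project_id=NULL, no match -> kept with NULL
  - task 7 (Plan): project_id=NULL, no match -> kept with NULL
All 7 rows appear; 2 have NULL project.

SQL:
SELECT a.name, b.name AS project
FROM tasks a
LEFT JOIN projects b ON a.project_id = b.id

Result:
name     | project
---------+--------
Document | Nimbus 
Train    | Alpha  
Research | Nimbus 
Audit    | Helix  
Review   | Alpha  
Optimize | NULL   
Plan     | NULL   


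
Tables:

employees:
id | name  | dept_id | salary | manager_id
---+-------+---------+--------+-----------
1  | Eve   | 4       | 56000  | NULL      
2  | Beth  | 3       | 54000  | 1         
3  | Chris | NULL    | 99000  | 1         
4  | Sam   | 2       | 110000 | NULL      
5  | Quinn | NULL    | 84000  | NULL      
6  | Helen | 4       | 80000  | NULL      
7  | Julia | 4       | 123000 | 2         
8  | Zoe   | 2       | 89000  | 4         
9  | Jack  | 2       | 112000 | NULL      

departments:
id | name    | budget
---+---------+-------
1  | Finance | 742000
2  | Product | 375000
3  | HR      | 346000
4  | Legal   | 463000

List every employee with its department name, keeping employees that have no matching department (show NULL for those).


LEFT JOIN keeps every row from employees (the left table); where dept_id has no match in departments, the department columns become NULL. Walk through each employee:
  - employee 1 (Eve): dept_id=4 -> matches Legal
  - employee 2 (Beth): dept_id=3 -> matches HR
  - employee 3 (Chris): dept_id=NULL, no match -> kept with NULL
  - employee 4 (Sam): dept_id=2 -> matches Product
  - employee 5 (Quinn): dept_id=NULL, no match -> kept with NULL
  - employee 6 (Helen): dept_id=4 -> matches Legal
  - employee 7 (Julia): dept_id=4 -> matches Legal
  - employee 8 (Zoe): dept_id=2 -> matches Product
  - employee 9 (Jack): dept_id=2 -> matches Product
All 9 rows appear; 2 have NULL department.

SQL:
SELECT a.name, b.name AS department
FROM employees a
LEFT JOIN departments b ON a.dept_id = b.id

Result:
name  | department
------+-----------
Eve   | Legal     
Beth  | HR        
Chris | NULL      
Sam   | Product   
Quinn | NULL      
Helen | Legal     
Julia | Legal     
Zoe   | Product   
Jack  | Product   


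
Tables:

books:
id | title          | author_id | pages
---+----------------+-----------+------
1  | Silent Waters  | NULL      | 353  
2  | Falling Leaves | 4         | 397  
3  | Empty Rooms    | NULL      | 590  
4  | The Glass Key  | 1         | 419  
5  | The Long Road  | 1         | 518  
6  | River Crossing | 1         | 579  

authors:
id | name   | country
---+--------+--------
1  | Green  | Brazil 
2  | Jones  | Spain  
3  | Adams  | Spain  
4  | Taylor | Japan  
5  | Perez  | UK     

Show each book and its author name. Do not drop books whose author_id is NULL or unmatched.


LEFT JOIN keeps every row from books (the left table); where author_id has no match in authors, the author columns become NULL. Walk through each book:
  - book 1 (Silent Waters): author_id=NULL, no match -> kept with NULL
  - book 2 (Falling Leaves): author_id=4 -> matches Taylor
  - book 3 (Empty Rooms): author_id=NULL, no match -> kept with NULL
  - book 4 (The Glass Key): author_id=1 -> matches Green
  - book 5 (The Long Road): author_id=1 -> matches Green
  - book 6 (River Crossing): author_id=1 -> matches Green
All 6 rows appear; 2 have NULL author.

SQL:
SELECT a.title, b.name AS author
FROM books a
LEFT JOIN authors b ON a.author_id = b.id

Result:
title          | author
---------------+-------
Silent Waters  | NULL  
Falling Leaves | Taylor
Empty Rooms    | NULL  
The Glass Key  | Green 
The Long Road  | Green 
River Crossing | Green 


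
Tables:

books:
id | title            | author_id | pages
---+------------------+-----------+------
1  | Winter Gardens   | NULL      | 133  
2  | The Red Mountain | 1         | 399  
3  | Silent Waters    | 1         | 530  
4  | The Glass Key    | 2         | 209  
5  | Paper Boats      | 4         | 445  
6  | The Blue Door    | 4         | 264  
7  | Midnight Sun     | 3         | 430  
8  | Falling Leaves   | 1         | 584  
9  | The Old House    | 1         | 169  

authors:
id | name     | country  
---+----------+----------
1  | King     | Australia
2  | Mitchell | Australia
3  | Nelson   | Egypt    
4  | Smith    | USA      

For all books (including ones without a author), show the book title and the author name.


LEFT JOIN keeps every row from books (the left table); where author_id has no match in authors, the author columns become NULL. Walk through each book:
  - book 1 (Winter Gardens): author_id=NULL, no match -> kept with NULL
  - book 2 (The Red Mountain): author_id=1 -> matches King
  - book 3 (Silent Waters): author_id=1 -> matches King
  - book 4 (The Glass Key): author_id=2 -> matches Mitchell
  - book 5 (Paper Boats): author_id=4 -> matches Smith
  - book 6 (The Blue Door): author_id=4 -> matches Smith
  - book 7 (Midnight Sun): author_id=3 -> matches Nelson
  - book 8 (Falling Leaves): author_id=1 -> matches King
  - book 9 (The Old House): author_id=1 -> matches King
All 9 rows appear; 1 has NULL author.

SQL:
SELECT a.title, b.name AS author
FROM books a
LEFT JOIN authors b ON a.author_id = b.id

Result:
title            | author  
-----------------+---------
Winter Gardens   | NULL    
The Red Mountain | King    
Silent Waters    | King    
The Glass Key    | Mitchell
Paper Boats      | Smith   
The Blue Door    | Smith   
Midnight Sun     | Nelson  
Falling Leaves   | King    
The Old House    | King    


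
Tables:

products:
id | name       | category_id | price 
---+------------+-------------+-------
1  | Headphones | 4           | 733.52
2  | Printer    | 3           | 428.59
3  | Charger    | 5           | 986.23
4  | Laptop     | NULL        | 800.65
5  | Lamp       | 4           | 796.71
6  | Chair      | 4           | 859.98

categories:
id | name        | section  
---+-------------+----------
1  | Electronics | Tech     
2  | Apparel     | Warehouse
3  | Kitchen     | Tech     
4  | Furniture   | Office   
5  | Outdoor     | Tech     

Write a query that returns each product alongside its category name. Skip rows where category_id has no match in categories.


INNER JOIN keeps only products rows whose category_id matches an id in categories. Walk through each product:
  - product 1 (Headphones): category_id=4 -> matches Furniture
  - product 2 (Printer): category_id=3 -> matches Kitchen
  - product 3 (Charger): category_id=5 -> matches Outdoor
  - product 4 (Laptop): category_id=NULL, no match -> dropped
  - product 5 (Lamp): category_id=4 -> matches Furniture
  - product 6 (Chair): category_id=4 -> matches Furniture
So 1 of 6 rows is dropped.

SQL:
SELECT a.name, b.name AS category
FROM products a
INNER JOIN categories b ON a.category_id = b.id

Result:
name       | category 
-----------+----------
Headphones | Furniture
Printer    | Kitchen  
Charger    | Outdoor  
Lamp       | Furniture
Chair      | Furniture


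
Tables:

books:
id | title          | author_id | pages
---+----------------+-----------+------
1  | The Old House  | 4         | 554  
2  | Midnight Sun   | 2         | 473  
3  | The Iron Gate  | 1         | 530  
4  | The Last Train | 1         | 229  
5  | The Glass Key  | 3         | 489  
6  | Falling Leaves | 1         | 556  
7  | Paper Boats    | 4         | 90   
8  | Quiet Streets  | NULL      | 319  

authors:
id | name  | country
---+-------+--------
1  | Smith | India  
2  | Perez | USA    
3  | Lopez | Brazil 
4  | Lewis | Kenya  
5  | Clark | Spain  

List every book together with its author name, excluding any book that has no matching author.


INNER JOIN keeps only books rows whose author_id matches an id in authors. Walk through each book:
  - book 1 (The Old House): author_id=4 -> matches Lewis
  - book 2 (Midnight Sun): author_id=2 -> matches Perez
  - book 3 (The Iron Gate): author_id=1 -> matches Smith
  - book 4 (The Last Train): author_id=1 -> matches Smith
  - book 5 (The Glass Key): author_id=3 -> matches Lopez
  - book 6 (Falling Leaves): author_id=1 -> matches Smith
  - book 7 (Paper Boats): author_id=4 -> matches Lewis
  - book 8 (Quiet Streets): author_id=NULL, no match -> dropped
So 1 of 8 rows is dropped.

SQL:
SELECT a.title, b.name AS author
FROM books a
INNER JOIN authors b ON a.author_id = b.id

Result:
title          | author
---------------+-------
The Old House  | Lewis 
Midnight Sun   | Perez 
The Iron Gate  | Smith 
The Last Train | Smith 
The Glass Key  | Lopez 
Falling Leaves | Smith 
Paper Boats    | Lewis 


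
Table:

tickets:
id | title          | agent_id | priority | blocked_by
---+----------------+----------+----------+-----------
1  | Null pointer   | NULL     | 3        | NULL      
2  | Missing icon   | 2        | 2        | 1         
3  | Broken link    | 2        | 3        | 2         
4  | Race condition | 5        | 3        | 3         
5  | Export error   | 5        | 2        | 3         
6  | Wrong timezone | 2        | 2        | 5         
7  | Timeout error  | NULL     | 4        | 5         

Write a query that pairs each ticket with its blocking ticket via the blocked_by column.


This is a self-join: tickets is joined to a second copy of itself, matching each row's blocked_by to another row's id. Use LEFT JOIN so rows with blocked_by=NULL are kept.
  - ticket 1 (Null pointer): blocked_by=NULL -> NULL
  - ticket 2 (Missing icon): blocked_by=1 -> Null pointer
  - ticket 3 (Broken link): blocked_by=2 -> Missing icon
  - ticket 4 (Race condition): blocked_by=3 -> Broken link
  - ticket 5 (Export error): blocked_by=3 -> Broken link
  - ticket 6 (Wrong timezone): blocked_by=5 -> Export error
  - ticket 7 (Timeout error): blocked_by=5 -> Export error

SQL:
SELECT a.title AS item, b.title AS blocked_by
FROM tickets a
LEFT JOIN tickets b ON a.blocked_by = b.id

Result:
item           | blocked_by  
---------------+-------------
Null pointer   | NULL        
Missing icon   | Null pointer
Broken link    | Missing icon
Race condition | Broken link 
Export error   | Broken link 
Wrong timezone | Export error
Timeout error  | Export error


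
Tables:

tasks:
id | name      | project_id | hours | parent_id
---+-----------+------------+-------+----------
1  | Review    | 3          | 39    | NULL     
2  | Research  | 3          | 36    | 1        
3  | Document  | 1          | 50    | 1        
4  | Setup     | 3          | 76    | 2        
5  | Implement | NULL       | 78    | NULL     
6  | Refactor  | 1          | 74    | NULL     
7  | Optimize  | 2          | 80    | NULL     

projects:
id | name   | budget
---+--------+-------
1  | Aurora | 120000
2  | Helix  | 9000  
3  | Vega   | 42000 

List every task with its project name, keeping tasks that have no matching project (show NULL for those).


LEFT JOIN keeps every row from tasks (the left table); where project_id has no match in projects, the project columns become NULL. Walk through each task:
  - task 1 (Review): project_id=3 -> matches Vega
  - task 2 (Research): project_id=3 -> matches Vega
  - task 3 (Document): project_id=1 -> matches Aurora
  - task 4 (Setup): project_id=3 -> matches Vega
  - task 5 (Implement): project_id=NULL, no match -> kept with NULL
  - task 6 (Refactor): project_id=1 -> matches Aurora
  - task 7 (Optimize): project_id=2 -> matches Helix
All 7 rows appear; 1 has NULL project.

SQL:
SELECT a.name, b.name AS project
FROM tasks a
LEFT JOIN projects b ON a.project_id = b.id

Result:
name      | project
----------+--------
Review    | Vega   
Research  | Vega   
Document  | Aurora 
Setup     | Vega   
Implement | NULL   
Refactor  | Aurora 
Optimize  | Helix  


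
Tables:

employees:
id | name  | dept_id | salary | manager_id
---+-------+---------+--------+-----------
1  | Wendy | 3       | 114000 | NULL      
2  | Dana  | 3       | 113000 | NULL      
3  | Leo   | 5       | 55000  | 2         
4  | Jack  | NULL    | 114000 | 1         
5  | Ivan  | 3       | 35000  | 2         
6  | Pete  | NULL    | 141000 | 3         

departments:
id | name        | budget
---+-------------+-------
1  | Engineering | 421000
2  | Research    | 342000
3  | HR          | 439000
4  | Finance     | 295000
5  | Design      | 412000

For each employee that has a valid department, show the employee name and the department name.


INNER JOIN keeps only employees rows whose dept_id matches an id in departments. Walk through each employee:
  - employee 1 (Wendy): dept_id=3 -> matches HR
  - employee 2 (Dana): dept_id=3 -> matches HR
  - employee 3 (Leo): dept_id=5 -> matches Design
  - employee 4 (Jack): dept_id=NULL, no match -> dropped
  - employee 5 (Ivan): dept_id=3 -> matches HR
  - employee 6 (Pete): dept_id=NULL, no match -> dropped
So 2 of 6 rows are dropped.

SQL:
SELECT a.name, b.name AS department
FROM employees a
INNER JOIN departments b ON a.dept_id = b.id

Result:
name  | department
------+-----------
Wendy | HR        
Dana  | HR        
Leo   | Design    
Ivan  | HR        


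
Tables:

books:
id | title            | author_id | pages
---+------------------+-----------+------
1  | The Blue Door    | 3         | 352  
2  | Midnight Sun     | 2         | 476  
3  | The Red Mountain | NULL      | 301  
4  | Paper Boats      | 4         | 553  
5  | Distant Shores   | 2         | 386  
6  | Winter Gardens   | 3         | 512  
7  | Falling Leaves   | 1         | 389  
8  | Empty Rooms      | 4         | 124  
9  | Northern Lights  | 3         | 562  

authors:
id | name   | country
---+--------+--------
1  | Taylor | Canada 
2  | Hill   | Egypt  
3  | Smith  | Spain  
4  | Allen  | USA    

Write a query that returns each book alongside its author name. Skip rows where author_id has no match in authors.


INNER JOIN keeps only books rows whose author_id matches an id in authors. Walk through each book:
  - book 1 (The Blue Door): author_id=3 -> matches Smith
  - book 2 (Midnight Sun): author_id=2 -> matches Hill
  - book 3 (The Red Mountain): author_id=NULL, no match -> dropped
  - book 4 (Paper Boats): author_id=4 -> matches Allen
  - book 5 (Distant Shores): author_id=2 -> matches Hill
  - book 6 (Winter Gardens): author_id=3 -> matches Smith
  - book 7 (Falling Leaves): author_id=1 -> matches Taylor
  - book 8 (Empty Rooms): author_id=4 -> matches Allen
  - book 9 (Northern Lights): author_id=3 -> matches Smith
So 1 of 9 rows is dropped.

SQL:
SELECT a.title, b.name AS author
FROM books a
INNER JOIN authors b ON a.author_id = b.id

Result:
title           | author
----------------+-------
The Blue Door   | Smith 
Midnight Sun    | Hill  
Paper Boats     | Allen 
Distant Shores  | Hill  
Winter Gardens  | Smith 
Falling Leaves  | Taylor
Empty Rooms     | Allen 
Northern Lights | Smith 


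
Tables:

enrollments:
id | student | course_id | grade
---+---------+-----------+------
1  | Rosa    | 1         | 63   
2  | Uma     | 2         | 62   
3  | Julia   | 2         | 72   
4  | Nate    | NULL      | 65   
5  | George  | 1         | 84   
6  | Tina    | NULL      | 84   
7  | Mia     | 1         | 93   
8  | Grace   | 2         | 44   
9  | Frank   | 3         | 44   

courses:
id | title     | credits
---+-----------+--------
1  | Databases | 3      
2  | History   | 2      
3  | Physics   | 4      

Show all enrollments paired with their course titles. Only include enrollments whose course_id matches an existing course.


INNER JOIN keeps only enrollments rows whose course_id matches an id in courses. Walk through each enrollment:
  - enrollment 1 (Rosa): course_id=1 -> matches Databases
  - enrollment 2 (Uma): course_id=2 -> matches History
  - enrollment 3 (Julia): course_id=2 -> matches History
  - enrollment 4 (Nate): course_id=NULL, no match -> dropped
  - enrollment 5 (George): course_id=1 -> matches Databases
  - enrollment 6 (Tina): course_id=NULL, no match -> dropped
  - enrollment 7 (Mia): course_id=1 -> matches Databases
  - enrollment 8 (Grace): course_id=2 -> matches History
  - enrollment 9 (Frank): course_id=3 -> matches Physics
So 2 of 9 rows are dropped.

SQL:
SELECT a.student, b.title AS course
FROM enrollments a
INNER JOIN courses b ON a.course_id = b.id

Result:
student | course   
--------+----------
Rosa    | Databases
Uma     | History  
Julia   | History  
George  | Databases
Mia     | Databases
Grace   | History  
Frank   | Physics  


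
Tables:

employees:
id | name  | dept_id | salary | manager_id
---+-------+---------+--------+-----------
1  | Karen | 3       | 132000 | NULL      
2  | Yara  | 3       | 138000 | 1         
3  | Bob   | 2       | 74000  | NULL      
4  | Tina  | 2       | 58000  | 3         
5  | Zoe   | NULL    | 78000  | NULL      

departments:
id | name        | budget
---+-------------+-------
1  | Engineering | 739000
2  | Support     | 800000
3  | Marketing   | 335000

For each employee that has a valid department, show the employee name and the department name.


INNER JOIN keeps only employees rows whose dept_id matches an id in departments. Walk through each employee:
  - employee 1 (Karen): dept_id=3 -> matches Marketing
  - employee 2 (Yara): dept_id=3 -> matches Marketing
  - employee 3 (Bob): dept_id=2 -> matches Support
  - employee 4 (Tina): dept_id=2 -> matches Support
  - employee 5 (Zoe): dept_id=NULL, no match -> dropped
So 1 of 5 rows is dropped.

SQL:
SELECT a.name, b.name AS department
FROM employees a
INNER JOIN departments b ON a.dept_id = b.id

Result:
name  | department
------+-----------
Karen | Marketing 
Yara  | Marketing 
Bob   | Support   
Tina  | Support   


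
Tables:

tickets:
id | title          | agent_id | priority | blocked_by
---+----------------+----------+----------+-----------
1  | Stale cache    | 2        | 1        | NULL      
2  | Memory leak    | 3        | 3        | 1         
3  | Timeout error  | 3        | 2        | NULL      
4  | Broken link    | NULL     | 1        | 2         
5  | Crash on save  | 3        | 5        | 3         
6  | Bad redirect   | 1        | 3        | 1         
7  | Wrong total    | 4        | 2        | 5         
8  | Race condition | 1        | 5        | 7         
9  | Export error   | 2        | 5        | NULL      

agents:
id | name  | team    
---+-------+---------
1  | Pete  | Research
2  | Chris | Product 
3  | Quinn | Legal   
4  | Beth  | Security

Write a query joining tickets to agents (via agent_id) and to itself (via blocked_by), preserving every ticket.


Two LEFT JOINs from the same base table tickets: one to agents via agent_id, one to tickets itself via blocked_by. Both are LEFT so every ticket is preserved.
Match against agents:
  - ticket 1 (Stale cache): agent_id=2 -> matches Chris
  - ticket 2 (Memory leak): agent_id=3 -> matches Quinn
  - ticket 3 (Timeout error): agent_id=3 -> matches Quinn
  - ticket 4 (Broken link): agent_id=NULL, no match -> kept with NULL
  - ticket 5 (Crash on save): agent_id=3 -> matches Quinn
  - ticket 6 (Bad redirect): agent_id=1 -> matches Pete
  - ticket 7 (Wrong total): agent_id=4 -> matches Beth
  - ticket 8 (Race condition): agent_id=1 -> matches Pete
  - ticket 9 (Export error): agent_id=2 -> matches Chris
Match against tickets (self):
  - ticket 1 (Stale cache): blocked_by=NULL -> NULL
  - ticket 2 (Memory leak): blocked_by=1 -> Stale cache
  - ticket 3 (Timeout error): blocked_by=NULL -> NULL
  - ticket 4 (Broken link): blocked_by=2 -> Memory leak
  - ticket 5 (Crash on save): blocked_by=3 -> Timeout error
  - ticket 6 (Bad redirect): blocked_by=1 -> Stale cache
  - ticket 7 (Wrong total): blocked_by=5 -> Crash on save
  - ticket 8 (Race condition): blocked_by=7 -> Wrong total
  - ticket 9 (Export error): blocked_by=NULL -> NULL

SQL:
SELECT a.title, b.name AS agent, c.title AS blocked_by
FROM tickets a
LEFT JOIN agents b ON a.agent_id = b.id
LEFT JOIN tickets c ON a.blocked_by = c.id

Result:
title          | agent | blocked_by   
---------------+-------+--------------
Stale cache    | Chris | NULL         
Memory leak    | Quinn | Stale cache  
Timeout error  | Quinn | NULL         
Broken link    | NULL  | Memory leak  
Crash on save  | Quinn | Timeout error
Bad redirect   | Pete  | Stale cache  
Wrong total    | Beth  | Crash on save
Race condition | Pete  | Wrong total  
Export error   | Chris | NULL         


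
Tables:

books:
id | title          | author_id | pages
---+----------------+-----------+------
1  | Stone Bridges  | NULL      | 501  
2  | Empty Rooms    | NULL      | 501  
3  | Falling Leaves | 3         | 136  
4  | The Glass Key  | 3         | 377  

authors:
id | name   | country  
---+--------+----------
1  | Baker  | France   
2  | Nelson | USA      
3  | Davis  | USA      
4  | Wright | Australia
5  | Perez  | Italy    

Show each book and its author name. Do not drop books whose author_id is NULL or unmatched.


LEFT JOIN keeps every row from books (the left table); where author_id has no match in authors, the author columns become NULL. Walk through each book:
  - book 1 (Stone Bridges): author_id=NULL, no match -> kept with NULL
  - book 2 (Empty Rooms): author_id=NULL, no match -> kept with NULL
  - book 3 (Falling Leaves): author_id=3 -> matches Davis
  - book 4 (The Glass Key): author_id=3 -> matches Davis
All 4 rows appear; 2 have NULL author.

SQL:
SELECT a.title, b.name AS author
FROM books a
LEFT JOIN authors b ON a.author_id = b.id

Result:
title          | author
---------------+-------
Stone Bridges  | NULL  
Empty Rooms    | NULL  
Falling Leaves | Davis 
The Glass Key  | Davis 


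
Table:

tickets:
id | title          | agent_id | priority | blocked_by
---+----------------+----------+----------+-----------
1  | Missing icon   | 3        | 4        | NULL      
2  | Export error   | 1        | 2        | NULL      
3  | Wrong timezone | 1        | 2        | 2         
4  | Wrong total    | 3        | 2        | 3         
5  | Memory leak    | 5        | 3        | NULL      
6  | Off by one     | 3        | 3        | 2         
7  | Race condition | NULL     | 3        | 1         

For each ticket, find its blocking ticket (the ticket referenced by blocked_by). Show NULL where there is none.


This is a self-join: tickets is joined to a second copy of itself, matching each row's blocked_by to another row's id. Use LEFT JOIN so rows with blocked_by=NULL are kept.
  - ticket 1 (Missing icon): blocked_by=NULL -> NULL
  - ticket 2 (Export error): blocked_by=NULL -> NULL
  - ticket 3 (Wrong timezone): blocked_by=2 -> Export error
  - ticket 4 (Wrong total): blocked_by=3 -> Wrong timezone
  - ticket 5 (Memory leak): blocked_by=NULL -> NULL
  - ticket 6 (Off by one): blocked_by=2 -> Export error
  - ticket 7 (Race condition): blocked_by=1 -> Missing icon

SQL:
SELECT a.title AS item, b.title AS blocked_by
FROM tickets a
LEFT JOIN tickets b ON a.blocked_by = b.id

Result:
item           | blocked_by    
---------------+---------------
Missing icon   | NULL          
Export error   | NULL          
Wrong timezone | Export error  
Wrong total    | Wrong timezone
Memory leak    | NULL          
Off by one     | Export error  
Race condition | Missing icon  


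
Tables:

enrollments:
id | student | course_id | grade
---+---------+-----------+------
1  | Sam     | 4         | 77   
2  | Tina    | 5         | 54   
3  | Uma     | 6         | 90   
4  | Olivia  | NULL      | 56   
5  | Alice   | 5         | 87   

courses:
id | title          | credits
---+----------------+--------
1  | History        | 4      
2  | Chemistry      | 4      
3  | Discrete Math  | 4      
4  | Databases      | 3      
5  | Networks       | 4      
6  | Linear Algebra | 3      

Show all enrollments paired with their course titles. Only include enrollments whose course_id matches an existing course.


INNER JOIN keeps only enrollments rows whose course_id matches an id in courses. Walk through each enrollment:
  - enrollment 1 (Sam): course_id=4 -> matches Databases
  - enrollment 2 (Tina): course_id=5 -> matches Networks
  - enrollment 3 (Uma): course_id=6 -> matches Linear Algebra
  - enrollment 4 (Olivia): course_id=NULL, no match -> dropped
  - enrollment 5 (Alice): course_id=5 -> matches Networks
So 1 of 5 rows is dropped.

SQL:
SELECT a.student, b.title AS course
FROM enrollments a
INNER JOIN courses b ON a.course_id = b.id

Result:
student | course        
--------+---------------
Sam     | Databases     
Tina    | Networks      
Uma     | Linear Algebra
Alice   | Networks      


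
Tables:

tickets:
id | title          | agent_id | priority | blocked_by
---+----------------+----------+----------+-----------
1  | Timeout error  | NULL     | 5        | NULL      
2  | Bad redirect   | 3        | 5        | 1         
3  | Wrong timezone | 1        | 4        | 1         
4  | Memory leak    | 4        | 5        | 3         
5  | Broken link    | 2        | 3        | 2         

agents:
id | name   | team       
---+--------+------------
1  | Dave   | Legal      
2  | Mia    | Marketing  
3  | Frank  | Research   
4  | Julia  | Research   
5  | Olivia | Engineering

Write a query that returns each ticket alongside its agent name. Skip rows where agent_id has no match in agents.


INNER JOIN keeps only tickets rows whose agent_id matches an id in agents. Walk through each ticket:
  - ticket 1 (Timeout error): agent_id=NULL, no match -> dropped
  - ticket 2 (Bad redirect): agent_id=3 -> matches Frank
  - ticket 3 (Wrong timezone): agent_id=1 -> matches Dave
  - ticket 4 (Memory leak): agent_id=4 -> matches Julia
  - ticket 5 (Broken link): agent_id=2 -> matches Mia
So 1 of 5 rows is dropped.

SQL:
SELECT a.title, b.name AS agent
FROM tickets a
INNER JOIN agents b ON a.agent_id = b.id

Result:
title          | agent
---------------+------
Bad redirect   | Frank
Wrong timezone | Dave 
Memory leak    | Julia
Broken link    | Mia  


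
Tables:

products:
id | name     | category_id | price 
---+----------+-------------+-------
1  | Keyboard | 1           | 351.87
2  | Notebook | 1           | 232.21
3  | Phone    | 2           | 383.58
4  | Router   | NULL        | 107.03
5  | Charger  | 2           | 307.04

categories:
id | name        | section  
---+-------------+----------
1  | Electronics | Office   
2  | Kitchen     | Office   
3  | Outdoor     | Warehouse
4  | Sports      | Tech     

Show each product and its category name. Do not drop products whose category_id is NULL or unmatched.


LEFT JOIN keeps every row from products (the left table); where category_id has no match in categories, the category columns become NULL. Walk through each product:
  - product 1 (Keyboard): category_id=1 -> matches Electronics
  - product 2 (Notebook): category_id=1 -> matches Electronics
  - product 3 (Phone): category_id=2 -> matches Kitchen
  - product 4 (Router): category_id=NULL, no match -> kept with NULL
  - product 5 (Charger): category_id=2 -> matches Kitchen
All 5 rows appear; 1 has NULL category.

SQL:
SELECT a.name, b.name AS category
FROM products a
LEFT JOIN categories b ON a.category_id = b.id

Result:
name     | category   
---------+------------
Keyboard | Electronics
Notebook | Electronics
Phone    | Kitchen    
Router   | NULL       
Charger  | Kitchen    


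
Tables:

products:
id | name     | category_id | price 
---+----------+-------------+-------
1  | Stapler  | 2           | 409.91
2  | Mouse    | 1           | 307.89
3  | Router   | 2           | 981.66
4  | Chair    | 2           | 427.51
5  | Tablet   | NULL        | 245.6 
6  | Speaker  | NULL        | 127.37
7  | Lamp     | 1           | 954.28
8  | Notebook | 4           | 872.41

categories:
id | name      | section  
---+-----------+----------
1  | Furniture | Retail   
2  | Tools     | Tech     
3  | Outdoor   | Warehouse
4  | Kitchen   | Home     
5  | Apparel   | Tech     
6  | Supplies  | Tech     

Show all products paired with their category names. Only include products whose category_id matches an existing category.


INNER JOIN keeps only products rows whose category_id matches an id in categories. Walk through each product:
  - product 1 (Stapler): category_id=2 -> matches Tools
  - product 2 (Mouse): category_id=1 -> matches Furniture
  - product 3 (Router): category_id=2 -> matches Tools
  - product 4 (Chair): category_id=2 -> matches Tools
  - product 5 (Tablet): category_id=NULL, no match -> dropped
  - product 6 (Speaker): category_id=NULL, no match -> dropped
  - product 7 (Lamp): category_id=1 -> matches Furniture
  - product 8 (Notebook): category_id=4 -> matches Kitchen
So 2 of 8 rows are dropped.

SQL:
SELECT a.name, b.name AS category
FROM products a
INNER JOIN categories b ON a.category_id = b.id

Result:
name     | category 
---------+----------
Stapler  | Tools    
Mouse    | Furniture
Router   | Tools    
Chair    | Tools    
Lamp     | Furniture
Notebook | Kitchen  


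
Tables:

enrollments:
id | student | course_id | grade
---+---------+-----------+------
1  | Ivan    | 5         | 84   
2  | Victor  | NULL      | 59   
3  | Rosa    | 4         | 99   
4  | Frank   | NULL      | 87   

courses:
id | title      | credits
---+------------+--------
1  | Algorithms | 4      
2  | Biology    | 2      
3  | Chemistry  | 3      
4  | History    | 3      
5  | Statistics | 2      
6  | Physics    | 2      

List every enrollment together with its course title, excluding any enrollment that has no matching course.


INNER JOIN keeps only enrollments rows whose course_id matches an id in courses. Walk through each enrollment:
  - enrollment 1 (Ivan): course_id=5 -> matches Statistics
  - enrollment 2 (Victor): course_id=NULL, no match -> dropped
  - enrollment 3 (Rosa): course_id=4 -> matches History
  - enrollment 4 (Frank): course_id=NULL, no match -> dropped
So 2 of 4 rows are dropped.

SQL:
SELECT a.student, b.title AS course
FROM enrollments a
INNER JOIN courses b ON a.course_id = b.id

Result:
student | course    
--------+-----------
Ivan    | Statistics
Rosa    | History   


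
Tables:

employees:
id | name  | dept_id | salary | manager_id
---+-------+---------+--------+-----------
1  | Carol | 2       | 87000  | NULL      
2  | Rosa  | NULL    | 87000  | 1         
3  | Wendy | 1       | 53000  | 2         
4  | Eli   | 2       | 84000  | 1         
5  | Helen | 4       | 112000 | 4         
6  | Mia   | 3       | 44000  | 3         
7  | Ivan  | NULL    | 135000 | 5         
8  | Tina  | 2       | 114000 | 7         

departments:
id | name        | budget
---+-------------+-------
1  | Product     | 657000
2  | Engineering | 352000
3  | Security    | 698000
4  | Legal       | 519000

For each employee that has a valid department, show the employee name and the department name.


INNER JOIN keeps only employees rows whose dept_id matches an id in departments. Walk through each employee:
  - employee 1 (Carol): dept_id=2 -> matches Engineering
  - employee 2 (Rosa): dept_id=NULL, no match -> dropped
  - employee 3 (Wendy): dept_id=1 -> matches Product
  - employee 4 (Eli): dept_id=2 -> matches Engineering
  - employee 5 (Helen): dept_id=4 -> matches Legal
  - employee 6 (Mia): dept_id=3 -> matches Security
  - employee 7 (Ivan): dept_id=NULL, no match -> dropped
  - employee 8 (Tina): dept_id=2 -> matches Engineering
So 2 of 8 rows are dropped.

SQL:
SELECT a.name, b.name AS department
FROM employees a
INNER JOIN departments b ON a.dept_id = b.id

Result:
name  | department 
------+------------
Carol | Engineering
Wendy | Product    
Eli   | Engineering
Helen | Legal      
Mia   | Security   
Tina  | Engineering


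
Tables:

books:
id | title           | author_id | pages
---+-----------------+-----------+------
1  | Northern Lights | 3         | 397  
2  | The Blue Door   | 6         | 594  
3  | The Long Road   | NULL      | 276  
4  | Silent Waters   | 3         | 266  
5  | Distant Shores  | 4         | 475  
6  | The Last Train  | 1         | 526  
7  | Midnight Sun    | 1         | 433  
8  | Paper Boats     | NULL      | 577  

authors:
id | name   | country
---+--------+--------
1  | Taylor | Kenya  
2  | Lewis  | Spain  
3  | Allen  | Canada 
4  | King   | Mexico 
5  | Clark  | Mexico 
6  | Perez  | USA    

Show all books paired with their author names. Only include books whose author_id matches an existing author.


INNER JOIN keeps only books rows whose author_id matches an id in authors. Walk through each book:
  - book 1 (Northern Lights): author_id=3 -> matches Allen
  - book 2 (The Blue Door): author_id=6 -> matches Perez
  - book 3 (The Long Road): author_id=NULL, no match -> dropped
  - book 4 (Silent Waters): author_id=3 -> matches Allen
  - book 5 (Distant Shores): author_id=4 -> matches King
  - book 6 (The Last Train): author_id=1 -> matches Taylor
  - book 7 (Midnight Sun): author_id=1 -> matches Taylor
  - book 8 (Paper Boats): author_id=NULL, no match -> dropped
So 2 of 8 rows are dropped.

SQL:
SELECT a.title, b.name AS author
FROM books a
INNER JOIN authors b ON a.author_id = b.id

Result:
title           | author
----------------+-------
Northern Lights | Allen 
The Blue Door   | Perez 
Silent Waters   | Allen 
Distant Shores  | King  
The Last Train  | Taylor
Midnight Sun    | Taylor


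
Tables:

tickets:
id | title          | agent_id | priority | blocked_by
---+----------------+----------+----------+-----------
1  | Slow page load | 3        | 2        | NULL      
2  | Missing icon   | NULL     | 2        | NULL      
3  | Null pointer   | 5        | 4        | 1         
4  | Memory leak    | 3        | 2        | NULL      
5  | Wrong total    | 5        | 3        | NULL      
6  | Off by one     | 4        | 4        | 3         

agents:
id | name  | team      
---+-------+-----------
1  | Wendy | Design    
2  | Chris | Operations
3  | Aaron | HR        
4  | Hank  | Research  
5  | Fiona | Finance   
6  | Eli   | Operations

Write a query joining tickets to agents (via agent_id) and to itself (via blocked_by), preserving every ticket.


Two LEFT JOINs from the same base table tickets: one to agents via agent_id, one to tickets itself via blocked_by. Both are LEFT so every ticket is preserved.
Match against agents:
  - ticket 1 (Slow page load): agent_id=3 -> matches Aaron
  - ticket 2 (Missing icon): agent_id=NULL, no match -> kept with NULL
  - ticket 3 (Null pointer): agent_id=5 -> matches Fiona
  - ticket 4 (Memory leak): agent_id=3 -> matches Aaron
  - ticket 5 (Wrong total): agent_id=5 -> matches Fiona
  - ticket 6 (Off by one): agent_id=4 -> matches Hank
Match against tickets (self):
  - ticket 1 (Slow page load): blocked_by=NULL -> NULL
  - ticket 2 (Missing icon): blocked_by=NULL -> NULL
  - ticket 3 (Null pointer): blocked_by=1 -> Slow page load
  - ticket 4 (Memory leak): blocked_by=NULL -> NULL
  - ticket 5 (Wrong total): blocked_by=NULL -> NULL
  - ticket 6 (Off by one): blocked_by=3 -> Null pointer

SQL:
SELECT a.title, b.name AS agent, c.title AS blocked_by
FROM tickets a
LEFT JOIN agents b ON a.agent_id = b.id
LEFT JOIN tickets c ON a.blocked_by = c.id

Result:
title          | agent | blocked_by    
---------------+-------+---------------
Slow page load | Aaron | NULL          
Missing icon   | NULL  | NULL          
Null pointer   | Fiona | Slow page load
Memory leak    | Aaron | NULL          
Wrong total    | Fiona | NULL          
Off by one     | Hank  | Null pointer  
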